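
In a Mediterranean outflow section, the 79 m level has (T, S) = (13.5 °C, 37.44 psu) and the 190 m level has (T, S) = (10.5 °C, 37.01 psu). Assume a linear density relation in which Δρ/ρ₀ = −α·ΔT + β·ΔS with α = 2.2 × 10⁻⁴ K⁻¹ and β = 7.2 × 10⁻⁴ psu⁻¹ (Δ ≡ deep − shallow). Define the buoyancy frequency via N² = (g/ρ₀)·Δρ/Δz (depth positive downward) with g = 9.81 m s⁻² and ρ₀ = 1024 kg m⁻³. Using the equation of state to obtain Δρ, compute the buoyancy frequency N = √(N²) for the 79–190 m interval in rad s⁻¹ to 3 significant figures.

5.56 × 10⁻³ rad s⁻¹

ΔT = -3.0 K, ΔS = -0.43 psu (deep − shallow).
Δρ/ρ₀ = −αΔT + βΔS = 6.60 × 10⁻⁴ − 3.096 × 10⁻⁴ = 3.504 × 10⁻⁴, so Δρ ≈ 0.3588 kg m⁻³.
N² = (g/ρ₀)·Δρ/Δz = g·(Δρ/ρ₀)/Δz = 9.81 × 3.504 × 10⁻⁴ / 111 = 3.0968 × 10⁻⁵ s⁻².
N = √(3.0968 × 10⁻⁵) = 5.5649 × 10⁻³ rad s⁻¹ ≈ 5.56 × 10⁻³ rad s⁻¹.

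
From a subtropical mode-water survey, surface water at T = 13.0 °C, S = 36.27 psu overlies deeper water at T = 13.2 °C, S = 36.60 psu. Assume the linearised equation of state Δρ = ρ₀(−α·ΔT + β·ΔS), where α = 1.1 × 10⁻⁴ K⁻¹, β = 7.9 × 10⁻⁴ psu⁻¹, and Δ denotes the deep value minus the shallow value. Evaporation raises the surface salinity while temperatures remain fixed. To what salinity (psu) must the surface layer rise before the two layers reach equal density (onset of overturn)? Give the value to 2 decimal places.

36.57 psu

Neutral buoyancy requires −α(T_deep − T_surf) + β(S_deep − S_surf′) = 0.
S_surf′ = S_deep − (α/β)·ΔT = 36.60 − (1.1 × 10⁻⁴/7.9 × 10⁻⁴)·(+0.2) = 36.5722 psu.
Increase required: 36.5722 − 36.27 = 0.3022 psu.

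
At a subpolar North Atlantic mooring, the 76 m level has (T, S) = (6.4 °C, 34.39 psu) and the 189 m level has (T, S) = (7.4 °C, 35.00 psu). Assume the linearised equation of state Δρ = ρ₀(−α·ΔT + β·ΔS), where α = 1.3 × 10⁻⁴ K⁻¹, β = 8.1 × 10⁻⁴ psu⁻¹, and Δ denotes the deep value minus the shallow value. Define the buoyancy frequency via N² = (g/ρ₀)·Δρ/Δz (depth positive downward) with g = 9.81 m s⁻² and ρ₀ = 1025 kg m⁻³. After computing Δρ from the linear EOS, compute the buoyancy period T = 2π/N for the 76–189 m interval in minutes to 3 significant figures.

ΔT = +1.0 K, ΔS = +0.61 psu (deep − shallow).
Δρ/ρ₀ = −αΔT + βΔS = -1.30 × 10⁻⁴ + 4.941 × 10⁻⁴ = 3.641 × 10⁻⁴, so Δρ ≈ 0.3732 kg m⁻³.
N² = (g/ρ₀)·Δρ/Δz = g·(Δρ/ρ₀)/Δz = 9.81 × 3.641 × 10⁻⁴ / 113 = 3.1609 × 10⁻⁵ s⁻².
N = √(3.1609 × 10⁻⁵) = 5.6222 × 10⁻³ rad s⁻¹ → T = 2π/N = 1.1176 × 10³ s = 18.627 min ≈ 18.6 min.

18.6 min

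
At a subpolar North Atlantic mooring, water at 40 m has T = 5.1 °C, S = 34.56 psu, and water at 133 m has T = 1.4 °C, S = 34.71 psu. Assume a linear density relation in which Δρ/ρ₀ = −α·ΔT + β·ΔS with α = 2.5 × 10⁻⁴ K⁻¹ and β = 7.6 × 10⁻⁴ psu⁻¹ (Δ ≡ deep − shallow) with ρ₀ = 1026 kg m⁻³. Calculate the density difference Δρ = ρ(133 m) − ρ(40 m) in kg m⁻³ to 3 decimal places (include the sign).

ΔT = -3.7 K, ΔS = +0.15 psu (deep − shallow).
Δρ/ρ₀ = −(2.5 × 10⁻⁴)(-3.7) + (7.6 × 10⁻⁴)(+0.15) = 1.039 × 10⁻³.
Δρ = 1026 × (1.039 × 10⁻³) = +1.066 kg m⁻³.
Positive Δρ: denser below, stable.

+1.066 kg m⁻³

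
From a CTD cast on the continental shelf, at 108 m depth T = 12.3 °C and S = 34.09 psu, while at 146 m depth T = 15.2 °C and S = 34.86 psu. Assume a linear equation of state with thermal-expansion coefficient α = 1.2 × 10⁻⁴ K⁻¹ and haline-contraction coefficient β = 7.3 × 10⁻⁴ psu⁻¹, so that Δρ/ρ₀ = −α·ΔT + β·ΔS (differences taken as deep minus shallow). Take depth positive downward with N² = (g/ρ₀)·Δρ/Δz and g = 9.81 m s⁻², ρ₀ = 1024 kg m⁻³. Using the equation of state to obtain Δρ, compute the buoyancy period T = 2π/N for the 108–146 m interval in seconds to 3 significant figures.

845 s

ΔT = +2.9 K, ΔS = +0.77 psu (deep − shallow).
Δρ/ρ₀ = −αΔT + βΔS = -3.48 × 10⁻⁴ + 5.621 × 10⁻⁴ = 2.141 × 10⁻⁴, so Δρ ≈ 0.2192 kg m⁻³.
N² = (g/ρ₀)·Δρ/Δz = g·(Δρ/ρ₀)/Δz = 9.81 × 2.141 × 10⁻⁴ / 38 = 5.5272 × 10⁻⁵ s⁻².
N = √(5.5272 × 10⁻⁵) = 7.4345 × 10⁻³ rad s⁻¹ → T = 2π/N = 845.14 s ≈ 845 s.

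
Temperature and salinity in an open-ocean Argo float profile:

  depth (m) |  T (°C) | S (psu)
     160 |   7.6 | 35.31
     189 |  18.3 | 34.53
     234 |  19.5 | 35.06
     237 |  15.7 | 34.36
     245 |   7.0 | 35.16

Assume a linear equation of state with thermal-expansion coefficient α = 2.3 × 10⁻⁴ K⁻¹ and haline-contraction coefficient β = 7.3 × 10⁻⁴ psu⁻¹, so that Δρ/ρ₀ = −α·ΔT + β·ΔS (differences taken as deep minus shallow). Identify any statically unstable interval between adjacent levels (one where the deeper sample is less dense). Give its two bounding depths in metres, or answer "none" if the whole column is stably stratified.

Evaluate Δρ/ρ₀ = −αΔT + βΔS across each adjacent pair:
  160–189 m: −αΔT+βΔS = −(2.3 × 10⁻⁴)(+10.7)+(7.3 × 10⁻⁴)(-0.78) = -3.0 × 10⁻³ → UNSTABLE
  189–234 m: −αΔT+βΔS = −(2.3 × 10⁻⁴)(+1.2)+(7.3 × 10⁻⁴)(+0.53) = 1.1 × 10⁻⁴ → stable
  234–237 m: −αΔT+βΔS = −(2.3 × 10⁻⁴)(-3.8)+(7.3 × 10⁻⁴)(-0.70) = 3.6 × 10⁻⁴ → stable
  237–245 m: −αΔT+βΔS = −(2.3 × 10⁻⁴)(-8.7)+(7.3 × 10⁻⁴)(+0.80) = 2.6 × 10⁻³ → stable
The 160–189 m interval has Δρ < 0: lighter water underlies denser water.

160–189 m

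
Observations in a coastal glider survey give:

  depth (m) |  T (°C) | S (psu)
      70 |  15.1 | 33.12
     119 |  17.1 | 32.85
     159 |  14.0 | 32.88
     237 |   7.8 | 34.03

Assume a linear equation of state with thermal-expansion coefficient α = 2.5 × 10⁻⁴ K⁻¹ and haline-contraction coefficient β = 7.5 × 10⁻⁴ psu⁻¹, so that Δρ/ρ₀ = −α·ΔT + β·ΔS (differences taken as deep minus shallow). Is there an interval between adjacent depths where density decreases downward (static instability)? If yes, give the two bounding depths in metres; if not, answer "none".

Evaluate Δρ/ρ₀ = −αΔT + βΔS across each adjacent pair:
  70–119 m: −αΔT+βΔS = −(2.5 × 10⁻⁴)(+2.0)+(7.5 × 10⁻⁴)(-0.27) = -7.0 × 10⁻⁴ → UNSTABLE
  119–159 m: −αΔT+βΔS = −(2.5 × 10⁻⁴)(-3.1)+(7.5 × 10⁻⁴)(+0.03) = 8.0 × 10⁻⁴ → stable
  159–237 m: −αΔT+βΔS = −(2.5 × 10⁻⁴)(-6.2)+(7.5 × 10⁻⁴)(+1.15) = 2.4 × 10⁻³ → stable
The 70–119 m interval has Δρ < 0: lighter water underlies denser water.

70–119 m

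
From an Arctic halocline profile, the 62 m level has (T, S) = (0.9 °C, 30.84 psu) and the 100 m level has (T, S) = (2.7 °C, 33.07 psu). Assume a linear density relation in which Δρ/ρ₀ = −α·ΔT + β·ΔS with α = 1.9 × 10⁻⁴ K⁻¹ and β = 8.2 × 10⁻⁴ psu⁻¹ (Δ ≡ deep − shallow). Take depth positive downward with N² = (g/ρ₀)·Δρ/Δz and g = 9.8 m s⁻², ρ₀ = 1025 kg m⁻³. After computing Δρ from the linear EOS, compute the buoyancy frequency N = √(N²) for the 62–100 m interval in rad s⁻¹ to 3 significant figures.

ΔT = +1.8 K, ΔS = +2.23 psu (deep − shallow).
Δρ/ρ₀ = −αΔT + βΔS = -3.42 × 10⁻⁴ + 1.8286 × 10⁻³ = 1.4866 × 10⁻³, so Δρ ≈ 1.524 kg m⁻³.
N² = (g/ρ₀)·Δρ/Δz = g·(Δρ/ρ₀)/Δz = 9.8 × 1.4866 × 10⁻³ / 38 = 3.8339 × 10⁻⁴ s⁻².
N = √(3.8339 × 10⁻⁴) = 0.019580 rad s⁻¹ ≈ 0.0196 rad s⁻¹.

0.0196 rad s⁻¹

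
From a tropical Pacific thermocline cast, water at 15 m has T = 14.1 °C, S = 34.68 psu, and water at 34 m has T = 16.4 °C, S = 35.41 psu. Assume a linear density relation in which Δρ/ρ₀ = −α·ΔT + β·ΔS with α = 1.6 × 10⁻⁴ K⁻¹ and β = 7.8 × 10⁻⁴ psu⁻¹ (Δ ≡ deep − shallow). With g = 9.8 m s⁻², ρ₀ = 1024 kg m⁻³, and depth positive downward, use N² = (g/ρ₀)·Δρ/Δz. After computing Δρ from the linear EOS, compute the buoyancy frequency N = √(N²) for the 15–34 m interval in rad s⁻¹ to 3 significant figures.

ΔT = +2.3 K, ΔS = +0.73 psu (deep − shallow).
Δρ/ρ₀ = −αΔT + βΔS = -3.68 × 10⁻⁴ + 5.694 × 10⁻⁴ = 2.014 × 10⁻⁴, so Δρ ≈ 0.2062 kg m⁻³.
N² = (g/ρ₀)·Δρ/Δz = g·(Δρ/ρ₀)/Δz = 9.8 × 2.014 × 10⁻⁴ / 19 = 1.0388 × 10⁻⁴ s⁻².
N = √(1.0388 × 10⁻⁴) = 0.010192 rad s⁻¹ ≈ 0.0102 rad s⁻¹.

0.0102 rad s⁻¹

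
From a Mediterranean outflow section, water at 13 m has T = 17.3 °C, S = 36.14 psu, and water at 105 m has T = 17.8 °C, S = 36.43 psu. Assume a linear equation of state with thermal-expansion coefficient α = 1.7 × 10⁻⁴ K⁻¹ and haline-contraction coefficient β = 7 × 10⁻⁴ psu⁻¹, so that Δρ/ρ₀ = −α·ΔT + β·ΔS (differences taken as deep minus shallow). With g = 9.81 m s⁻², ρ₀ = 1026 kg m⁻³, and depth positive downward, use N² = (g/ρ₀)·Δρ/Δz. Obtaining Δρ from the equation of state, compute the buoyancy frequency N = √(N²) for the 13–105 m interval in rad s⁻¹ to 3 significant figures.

ΔT = +0.5 K, ΔS = +0.29 psu (deep − shallow).
Δρ/ρ₀ = −αΔT + βΔS = -8.50 × 10⁻⁵ + 2.03 × 10⁻⁴ = 1.18 × 10⁻⁴, so Δρ ≈ 0.1211 kg m⁻³.
N² = (g/ρ₀)·Δρ/Δz = g·(Δρ/ρ₀)/Δz = 9.81 × 1.18 × 10⁻⁴ / 92 = 1.2582 × 10⁻⁵ s⁻².
N = √(1.2582 × 10⁻⁵) = 3.5471 × 10⁻³ rad s⁻¹ ≈ 3.55 × 10⁻³ rad s⁻¹.

3.55 × 10⁻³ rad s⁻¹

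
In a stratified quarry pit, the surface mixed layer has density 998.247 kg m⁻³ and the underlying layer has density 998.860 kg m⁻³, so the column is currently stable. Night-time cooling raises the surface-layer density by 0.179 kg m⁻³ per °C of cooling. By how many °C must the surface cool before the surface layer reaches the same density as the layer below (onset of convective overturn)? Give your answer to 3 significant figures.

Density deficit of the surface layer: 998.860 − 998.247 = 0.613 kg m⁻³.
Required change = 0.613 / 0.179 = 3.42 °C.

3.42 °C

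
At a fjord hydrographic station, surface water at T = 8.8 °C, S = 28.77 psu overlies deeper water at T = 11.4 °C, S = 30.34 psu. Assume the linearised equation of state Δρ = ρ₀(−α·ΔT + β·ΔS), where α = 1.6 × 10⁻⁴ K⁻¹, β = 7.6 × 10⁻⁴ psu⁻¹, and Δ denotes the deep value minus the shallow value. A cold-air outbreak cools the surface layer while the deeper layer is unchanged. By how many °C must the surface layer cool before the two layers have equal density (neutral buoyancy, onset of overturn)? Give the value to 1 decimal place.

Neutral buoyancy requires Δρ = 0, i.e. −α(T_deep − T_surf′) + β(S_deep − S_surf) = 0.
T_surf′ = T_deep − (β/α)·ΔS = 11.4 − (7.6 × 10⁻⁴/1.6 × 10⁻⁴)·(+1.57) = 3.942 °C.
Cooling required: 8.8 − (3.942) = 4.858 °C.

4.9 °C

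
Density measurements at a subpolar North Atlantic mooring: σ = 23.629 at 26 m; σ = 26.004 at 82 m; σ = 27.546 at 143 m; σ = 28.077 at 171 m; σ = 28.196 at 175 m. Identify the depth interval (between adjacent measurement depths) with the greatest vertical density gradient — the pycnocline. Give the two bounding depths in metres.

Compute the density gradient over each adjacent pair:
  26–82 m: Δρ/Δz = 2.375/56 = 0.042 kg m⁻⁴
  82–143 m: Δρ/Δz = 1.542/61 = 0.025 kg m⁻⁴
  143–171 m: Δρ/Δz = 0.531/28 = 0.019 kg m⁻⁴
  171–175 m: Δρ/Δz = 0.119/4 = 0.030 kg m⁻⁴
The largest gradient is in the 26–82 m interval — the pycnocline.

26–82 m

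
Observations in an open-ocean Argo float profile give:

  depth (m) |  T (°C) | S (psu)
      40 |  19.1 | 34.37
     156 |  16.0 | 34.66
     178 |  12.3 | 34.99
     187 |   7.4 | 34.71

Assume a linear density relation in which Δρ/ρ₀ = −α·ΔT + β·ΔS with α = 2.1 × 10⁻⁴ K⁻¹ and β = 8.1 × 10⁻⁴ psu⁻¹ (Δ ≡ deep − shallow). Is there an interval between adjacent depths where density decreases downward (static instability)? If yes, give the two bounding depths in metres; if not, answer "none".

Evaluate Δρ/ρ₀ = −αΔT + βΔS across each adjacent pair:
  40–156 m: −αΔT+βΔS = −(2.1 × 10⁻⁴)(-3.1)+(8.1 × 10⁻⁴)(+0.29) = 8.9 × 10⁻⁴ → stable
  156–178 m: −αΔT+βΔS = −(2.1 × 10⁻⁴)(-3.7)+(8.1 × 10⁻⁴)(+0.33) = 1.0 × 10⁻³ → stable
  178–187 m: −αΔT+βΔS = −(2.1 × 10⁻⁴)(-4.9)+(8.1 × 10⁻⁴)(-0.28) = 8.0 × 10⁻⁴ → stable
Every interval has Δρ > 0: the column is stably stratified throughout.

none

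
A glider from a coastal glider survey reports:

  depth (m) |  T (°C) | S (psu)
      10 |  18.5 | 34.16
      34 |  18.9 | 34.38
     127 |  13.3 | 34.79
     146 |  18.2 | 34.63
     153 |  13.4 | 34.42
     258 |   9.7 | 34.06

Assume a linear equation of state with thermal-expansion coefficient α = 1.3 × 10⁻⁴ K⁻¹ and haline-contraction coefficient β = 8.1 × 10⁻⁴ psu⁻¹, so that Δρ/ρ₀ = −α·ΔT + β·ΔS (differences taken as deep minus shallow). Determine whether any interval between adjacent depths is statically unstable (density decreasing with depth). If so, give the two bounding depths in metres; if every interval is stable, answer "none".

Evaluate Δρ/ρ₀ = −αΔT + βΔS across each adjacent pair:
  10–34 m: −αΔT+βΔS = −(1.3 × 10⁻⁴)(+0.4)+(8.1 × 10⁻⁴)(+0.22) = 1.3 × 10⁻⁴ → stable
  34–127 m: −αΔT+βΔS = −(1.3 × 10⁻⁴)(-5.6)+(8.1 × 10⁻⁴)(+0.41) = 1.1 × 10⁻³ → stable
  127–146 m: −αΔT+βΔS = −(1.3 × 10⁻⁴)(+4.9)+(8.1 × 10⁻⁴)(-0.16) = -7.7 × 10⁻⁴ → UNSTABLE
  146–153 m: −αΔT+βΔS = −(1.3 × 10⁻⁴)(-4.8)+(8.1 × 10⁻⁴)(-0.21) = 4.5 × 10⁻⁴ → stable
  153–258 m: −αΔT+βΔS = −(1.3 × 10⁻⁴)(-3.7)+(8.1 × 10⁻⁴)(-0.36) = 1.9 × 10⁻⁴ → stable
The 127–146 m interval has Δρ < 0: lighter water underlies denser water.

127–146 m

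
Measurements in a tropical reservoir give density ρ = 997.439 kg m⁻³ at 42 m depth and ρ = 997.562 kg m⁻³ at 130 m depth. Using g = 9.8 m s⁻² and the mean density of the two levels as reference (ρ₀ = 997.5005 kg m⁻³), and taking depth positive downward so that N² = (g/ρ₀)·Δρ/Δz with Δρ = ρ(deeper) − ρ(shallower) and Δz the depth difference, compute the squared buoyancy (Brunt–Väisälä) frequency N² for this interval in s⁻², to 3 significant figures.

Δρ = 997.562 − 997.439 = 0.123 kg m⁻³ over Δz = 130 − 42 = 88 m.
N² = (9.8/997.5005) × (0.123/88) = 1.3732 × 10⁻⁵ s⁻² ≈ 1.37 × 10⁻⁵ s⁻².
Since Δρ > 0 the layer is stably stratified.

1.37 × 10⁻⁵ s⁻²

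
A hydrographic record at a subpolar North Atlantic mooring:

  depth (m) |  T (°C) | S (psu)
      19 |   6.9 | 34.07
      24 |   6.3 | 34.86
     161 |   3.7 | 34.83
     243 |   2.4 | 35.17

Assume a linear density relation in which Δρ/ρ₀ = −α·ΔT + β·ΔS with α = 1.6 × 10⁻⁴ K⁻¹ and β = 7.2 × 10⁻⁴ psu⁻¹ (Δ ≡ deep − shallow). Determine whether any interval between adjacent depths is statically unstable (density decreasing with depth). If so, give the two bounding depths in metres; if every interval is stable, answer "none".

Evaluate Δρ/ρ₀ = −αΔT + βΔS across each adjacent pair:
  19–24 m: −αΔT+βΔS = −(1.6 × 10⁻⁴)(-0.6)+(7.2 × 10⁻⁴)(+0.79) = 6.6 × 10⁻⁴ → stable
  24–161 m: −αΔT+βΔS = −(1.6 × 10⁻⁴)(-2.6)+(7.2 × 10⁻⁴)(-0.03) = 3.9 × 10⁻⁴ → stable
  161–243 m: −αΔT+βΔS = −(1.6 × 10⁻⁴)(-1.3)+(7.2 × 10⁻⁴)(+0.34) = 4.5 × 10⁻⁴ → stable
Every interval has Δρ > 0: the column is stably stratified throughout.

none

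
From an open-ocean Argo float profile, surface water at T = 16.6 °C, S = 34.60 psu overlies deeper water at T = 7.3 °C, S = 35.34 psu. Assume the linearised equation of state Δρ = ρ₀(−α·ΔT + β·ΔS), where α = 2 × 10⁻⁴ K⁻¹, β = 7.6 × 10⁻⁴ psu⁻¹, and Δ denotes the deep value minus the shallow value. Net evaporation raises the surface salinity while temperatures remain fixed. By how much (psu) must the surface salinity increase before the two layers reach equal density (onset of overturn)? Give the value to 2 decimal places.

3.19 psu

Neutral buoyancy requires −α(T_deep − T_surf) + β(S_deep − S_surf′) = 0.
S_surf′ = S_deep − (α/β)·ΔT = 35.34 − (2 × 10⁻⁴/7.6 × 10⁻⁴)·(-9.3) = 37.7874 psu.
Increase required: 37.7874 − 34.60 = 3.1874 psu.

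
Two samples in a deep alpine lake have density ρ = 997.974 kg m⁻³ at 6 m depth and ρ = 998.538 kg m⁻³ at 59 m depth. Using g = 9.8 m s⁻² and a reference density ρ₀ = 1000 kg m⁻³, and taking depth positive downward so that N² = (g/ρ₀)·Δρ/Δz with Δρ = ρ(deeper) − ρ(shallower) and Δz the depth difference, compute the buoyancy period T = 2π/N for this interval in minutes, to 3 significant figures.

Δρ = 998.538 − 997.974 = 0.564 kg m⁻³ over Δz = 59 − 6 = 53 m.
N² = (9.8/1000) × (0.564/53) = 1.0429 × 10⁻⁴ s⁻².
N = √(1.0429 × 10⁻⁴) = 0.010212 rad s⁻¹, so T = 2π/N = 615.27 s = 10.255 min ≈ 10.3 min.
A positive N² confirms static stability across the interval.

10.3 min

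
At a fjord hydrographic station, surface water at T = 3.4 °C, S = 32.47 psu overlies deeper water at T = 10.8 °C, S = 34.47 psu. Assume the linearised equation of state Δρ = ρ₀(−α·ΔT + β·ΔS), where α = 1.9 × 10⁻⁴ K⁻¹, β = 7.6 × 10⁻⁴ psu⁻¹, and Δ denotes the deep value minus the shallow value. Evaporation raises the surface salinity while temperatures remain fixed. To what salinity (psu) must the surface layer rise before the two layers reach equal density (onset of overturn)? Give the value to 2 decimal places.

Neutral buoyancy requires −α(T_deep − T_surf) + β(S_deep − S_surf′) = 0.
S_surf′ = S_deep − (α/β)·ΔT = 34.47 − (1.9 × 10⁻⁴/7.6 × 10⁻⁴)·(+7.4) = 32.6200 psu.
Increase required: 32.6200 − 32.47 = 0.1500 psu.

32.62 psu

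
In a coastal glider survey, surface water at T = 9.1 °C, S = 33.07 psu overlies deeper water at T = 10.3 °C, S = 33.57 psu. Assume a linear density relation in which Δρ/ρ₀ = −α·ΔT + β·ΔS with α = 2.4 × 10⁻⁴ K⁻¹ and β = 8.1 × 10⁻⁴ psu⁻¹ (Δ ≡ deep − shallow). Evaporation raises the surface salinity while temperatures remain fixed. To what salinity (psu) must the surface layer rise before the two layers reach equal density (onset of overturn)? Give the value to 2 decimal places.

Neutral buoyancy requires −α(T_deep − T_surf) + β(S_deep − S_surf′) = 0.
S_surf′ = S_deep − (α/β)·ΔT = 33.57 − (2.4 × 10⁻⁴/8.1 × 10⁻⁴)·(+1.2) = 33.2144 psu.
Increase required: 33.2144 − 33.07 = 0.1444 psu.

33.21 psu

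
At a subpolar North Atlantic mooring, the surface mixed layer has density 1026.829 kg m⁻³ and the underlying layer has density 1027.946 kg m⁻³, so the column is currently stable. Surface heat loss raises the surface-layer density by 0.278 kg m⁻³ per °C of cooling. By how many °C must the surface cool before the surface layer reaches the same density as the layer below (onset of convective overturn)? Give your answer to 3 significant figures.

Density deficit of the surface layer: 1027.946 − 1026.829 = 1.117 kg m⁻³.
Required change = 1.117 / 0.278 = 4.02 °C.

4.02 °C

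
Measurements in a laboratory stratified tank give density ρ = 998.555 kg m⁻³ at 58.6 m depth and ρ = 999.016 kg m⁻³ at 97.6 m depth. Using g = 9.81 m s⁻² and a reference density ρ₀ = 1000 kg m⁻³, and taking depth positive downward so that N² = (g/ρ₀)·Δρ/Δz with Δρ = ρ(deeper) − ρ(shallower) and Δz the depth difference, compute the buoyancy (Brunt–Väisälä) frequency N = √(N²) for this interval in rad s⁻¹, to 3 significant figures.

Δρ = 999.016 − 998.555 = 0.461 kg m⁻³ over Δz = 97.6 − 58.6 = 39 m.
N² = (9.81/1000) × (0.461/39) = 1.1596 × 10⁻⁴ s⁻².
N = √(1.1596 × 10⁻⁴) = 0.010768 rad s⁻¹ ≈ 0.0108 rad s⁻¹.

0.0108 rad s⁻¹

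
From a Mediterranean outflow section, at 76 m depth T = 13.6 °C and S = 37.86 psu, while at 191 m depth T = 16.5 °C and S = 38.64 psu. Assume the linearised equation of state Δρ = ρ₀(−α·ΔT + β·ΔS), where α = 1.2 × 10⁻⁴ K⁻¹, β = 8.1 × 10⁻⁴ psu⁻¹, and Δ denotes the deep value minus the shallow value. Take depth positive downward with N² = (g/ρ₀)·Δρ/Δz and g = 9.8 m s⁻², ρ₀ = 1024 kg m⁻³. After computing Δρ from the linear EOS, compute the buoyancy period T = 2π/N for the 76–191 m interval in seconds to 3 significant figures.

ΔT = +2.9 K, ΔS = +0.78 psu (deep − shallow).
Δρ/ρ₀ = −αΔT + βΔS = -3.48 × 10⁻⁴ + 6.318 × 10⁻⁴ = 2.838 × 10⁻⁴, so Δρ ≈ 0.2906 kg m⁻³.
N² = (g/ρ₀)·Δρ/Δz = g·(Δρ/ρ₀)/Δz = 9.8 × 2.838 × 10⁻⁴ / 115 = 2.4185 × 10⁻⁵ s⁻².
N = √(2.4185 × 10⁻⁵) = 4.9178 × 10⁻³ rad s⁻¹ → T = 2π/N = 1.2776 × 10³ s ≈ 1.28 × 10³ s.

1.28 × 10³ s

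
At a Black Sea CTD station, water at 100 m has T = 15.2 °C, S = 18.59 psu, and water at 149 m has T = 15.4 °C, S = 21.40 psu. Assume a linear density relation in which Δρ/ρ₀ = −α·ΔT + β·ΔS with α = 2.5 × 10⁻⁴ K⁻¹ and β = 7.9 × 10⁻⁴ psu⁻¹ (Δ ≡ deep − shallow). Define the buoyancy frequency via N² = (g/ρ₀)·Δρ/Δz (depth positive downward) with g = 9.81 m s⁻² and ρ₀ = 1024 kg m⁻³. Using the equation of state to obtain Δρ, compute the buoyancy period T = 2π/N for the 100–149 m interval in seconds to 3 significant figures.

ΔT = +0.2 K, ΔS = +2.81 psu (deep − shallow).
Δρ/ρ₀ = −αΔT + βΔS = -5.00 × 10⁻⁵ + 2.2199 × 10⁻³ = 2.1699 × 10⁻³, so Δρ ≈ 2.222 kg m⁻³.
N² = (g/ρ₀)·Δρ/Δz = g·(Δρ/ρ₀)/Δz = 9.81 × 2.1699 × 10⁻³ / 49 = 4.3442 × 10⁻⁴ s⁻².
N = √(4.3442 × 10⁻⁴) = 0.020843 rad s⁻¹ → T = 2π/N = 301.45 s ≈ 301 s.

301 s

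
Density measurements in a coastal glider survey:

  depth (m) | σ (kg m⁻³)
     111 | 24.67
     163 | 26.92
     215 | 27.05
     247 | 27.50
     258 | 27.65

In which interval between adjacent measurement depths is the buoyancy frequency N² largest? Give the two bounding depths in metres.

Compute the density gradient over each adjacent pair:
  111–163 m: Δρ/Δz = 2.25/52 = 0.043 kg m⁻⁴
  163–215 m: Δρ/Δz = 0.13/52 = 2.5 × 10⁻³ kg m⁻⁴
  215–247 m: Δρ/Δz = 0.45/32 = 0.014 kg m⁻⁴
  247–258 m: Δρ/Δz = 0.15/11 = 0.014 kg m⁻⁴
The largest gradient is in the 111–163 m interval — the pycnocline.

111–163 m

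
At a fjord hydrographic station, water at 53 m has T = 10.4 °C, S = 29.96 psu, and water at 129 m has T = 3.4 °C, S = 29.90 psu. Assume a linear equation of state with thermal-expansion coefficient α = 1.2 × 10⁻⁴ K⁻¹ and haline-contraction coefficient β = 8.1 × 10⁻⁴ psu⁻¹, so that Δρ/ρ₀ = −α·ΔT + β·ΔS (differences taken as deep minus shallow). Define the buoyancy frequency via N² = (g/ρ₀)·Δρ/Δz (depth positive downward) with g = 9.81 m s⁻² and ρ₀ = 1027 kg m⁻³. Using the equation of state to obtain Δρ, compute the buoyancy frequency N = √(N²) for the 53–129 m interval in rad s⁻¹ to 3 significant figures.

ΔT = -7.0 K, ΔS = -0.06 psu (deep − shallow).
Δρ/ρ₀ = −αΔT + βΔS = 8.40 × 10⁻⁴ − 4.86 × 10⁻⁵ = 7.914 × 10⁻⁴, so Δρ ≈ 0.8128 kg m⁻³.
N² = (g/ρ₀)·Δρ/Δz = g·(Δρ/ρ₀)/Δz = 9.81 × 7.914 × 10⁻⁴ / 76 = 1.0215 × 10⁻⁴ s⁻².
N = √(1.0215 × 10⁻⁴) = 0.010107 rad s⁻¹ ≈ 0.0101 rad s⁻¹.

0.0101 rad s⁻¹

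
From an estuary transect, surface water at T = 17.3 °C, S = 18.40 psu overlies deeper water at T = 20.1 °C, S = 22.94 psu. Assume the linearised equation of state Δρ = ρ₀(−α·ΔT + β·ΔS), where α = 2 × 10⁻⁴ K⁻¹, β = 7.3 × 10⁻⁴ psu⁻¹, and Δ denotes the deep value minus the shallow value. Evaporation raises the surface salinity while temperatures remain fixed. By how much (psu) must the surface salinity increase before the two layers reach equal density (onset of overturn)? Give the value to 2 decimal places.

Neutral buoyancy requires −α(T_deep − T_surf) + β(S_deep − S_surf′) = 0.
S_surf′ = S_deep − (α/β)·ΔT = 22.94 − (2 × 10⁻⁴/7.3 × 10⁻⁴)·(+2.8) = 22.1729 psu.
Increase required: 22.1729 − 18.40 = 3.7729 psu.

3.77 psu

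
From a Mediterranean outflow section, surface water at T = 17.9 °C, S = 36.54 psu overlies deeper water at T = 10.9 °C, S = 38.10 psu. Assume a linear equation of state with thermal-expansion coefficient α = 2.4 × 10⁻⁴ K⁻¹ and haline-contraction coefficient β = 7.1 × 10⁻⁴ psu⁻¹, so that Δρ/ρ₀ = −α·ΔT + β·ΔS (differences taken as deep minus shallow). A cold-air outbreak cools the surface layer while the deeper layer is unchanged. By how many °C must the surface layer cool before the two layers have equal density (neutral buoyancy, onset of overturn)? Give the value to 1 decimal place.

11.6 °C

Neutral buoyancy requires Δρ = 0, i.e. −α(T_deep − T_surf′) + β(S_deep − S_surf) = 0.
T_surf′ = T_deep − (β/α)·ΔS = 10.9 − (7.1 × 10⁻⁴/2.4 × 10⁻⁴)·(+1.56) = 6.285 °C.
Cooling required: 17.9 − (6.285) = 11.615 °C.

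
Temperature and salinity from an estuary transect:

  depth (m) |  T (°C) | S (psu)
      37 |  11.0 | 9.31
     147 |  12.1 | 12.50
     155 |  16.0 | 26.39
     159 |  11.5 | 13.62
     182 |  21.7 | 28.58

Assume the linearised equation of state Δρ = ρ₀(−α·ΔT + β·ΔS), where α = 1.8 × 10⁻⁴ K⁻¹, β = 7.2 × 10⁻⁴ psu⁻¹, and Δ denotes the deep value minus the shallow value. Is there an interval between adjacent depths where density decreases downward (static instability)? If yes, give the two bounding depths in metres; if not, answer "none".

155–159 m

Evaluate Δρ/ρ₀ = −αΔT + βΔS across each adjacent pair:
  37–147 m: −αΔT+βΔS = −(1.8 × 10⁻⁴)(+1.1)+(7.2 × 10⁻⁴)(+3.19) = 2.1 × 10⁻³ → stable
  147–155 m: −αΔT+βΔS = −(1.8 × 10⁻⁴)(+3.9)+(7.2 × 10⁻⁴)(+13.89) = 9.3 × 10⁻³ → stable
  155–159 m: −αΔT+βΔS = −(1.8 × 10⁻⁴)(-4.5)+(7.2 × 10⁻⁴)(-12.77) = -8.4 × 10⁻³ → UNSTABLE
  159–182 m: −αΔT+βΔS = −(1.8 × 10⁻⁴)(+10.2)+(7.2 × 10⁻⁴)(+14.96) = 8.9 × 10⁻³ → stable
The 155–159 m interval has Δρ < 0: lighter water underlies denser water.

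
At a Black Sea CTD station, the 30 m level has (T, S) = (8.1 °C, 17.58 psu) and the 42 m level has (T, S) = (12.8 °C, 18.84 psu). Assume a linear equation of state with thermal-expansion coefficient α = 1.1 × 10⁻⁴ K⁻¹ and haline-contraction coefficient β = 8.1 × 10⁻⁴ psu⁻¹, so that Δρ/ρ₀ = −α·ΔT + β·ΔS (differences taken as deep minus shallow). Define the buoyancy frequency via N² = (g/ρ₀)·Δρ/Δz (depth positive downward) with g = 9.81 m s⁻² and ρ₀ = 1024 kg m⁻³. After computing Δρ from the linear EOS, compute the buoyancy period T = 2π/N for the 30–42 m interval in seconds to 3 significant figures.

ΔT = +4.7 K, ΔS = +1.26 psu (deep − shallow).
Δρ/ρ₀ = −αΔT + βΔS = -5.17 × 10⁻⁴ + 1.0206 × 10⁻³ = 5.036 × 10⁻⁴, so Δρ ≈ 0.5157 kg m⁻³.
N² = (g/ρ₀)·Δρ/Δz = g·(Δρ/ρ₀)/Δz = 9.81 × 5.036 × 10⁻⁴ / 12 = 4.1169 × 10⁻⁴ s⁻².
N = √(4.1169 × 10⁻⁴) = 0.020290 rad s⁻¹ → T = 2π/N = 309.67 s ≈ 310 s.

310 s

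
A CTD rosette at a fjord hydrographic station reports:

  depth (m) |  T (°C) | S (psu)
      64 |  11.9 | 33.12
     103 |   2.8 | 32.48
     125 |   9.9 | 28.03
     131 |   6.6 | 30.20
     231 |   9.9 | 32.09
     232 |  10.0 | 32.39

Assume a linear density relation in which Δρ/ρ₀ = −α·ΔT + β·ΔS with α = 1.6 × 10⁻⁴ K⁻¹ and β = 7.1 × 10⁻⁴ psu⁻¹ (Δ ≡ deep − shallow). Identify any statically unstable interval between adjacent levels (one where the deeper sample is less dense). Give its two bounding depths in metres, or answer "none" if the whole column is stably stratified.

Evaluate Δρ/ρ₀ = −αΔT + βΔS across each adjacent pair:
  64–103 m: −αΔT+βΔS = −(1.6 × 10⁻⁴)(-9.1)+(7.1 × 10⁻⁴)(-0.64) = 1.0 × 10⁻³ → stable
  103–125 m: −αΔT+βΔS = −(1.6 × 10⁻⁴)(+7.1)+(7.1 × 10⁻⁴)(-4.45) = -4.3 × 10⁻³ → UNSTABLE
  125–131 m: −αΔT+βΔS = −(1.6 × 10⁻⁴)(-3.3)+(7.1 × 10⁻⁴)(+2.17) = 2.1 × 10⁻³ → stable
  131–231 m: −αΔT+βΔS = −(1.6 × 10⁻⁴)(+3.3)+(7.1 × 10⁻⁴)(+1.89) = 8.1 × 10⁻⁴ → stable
  231–232 m: −αΔT+βΔS = −(1.6 × 10⁻⁴)(+0.1)+(7.1 × 10⁻⁴)(+0.30) = 2.0 × 10⁻⁴ → stable
The 103–125 m interval has Δρ < 0: lighter water underlies denser water.

103–125 m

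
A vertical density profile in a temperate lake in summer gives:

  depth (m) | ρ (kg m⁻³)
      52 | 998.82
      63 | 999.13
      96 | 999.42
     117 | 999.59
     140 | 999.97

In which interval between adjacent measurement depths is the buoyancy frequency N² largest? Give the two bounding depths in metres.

Compute the density gradient over each adjacent pair:
  52–63 m: Δρ/Δz = 0.31/11 = 0.028 kg m⁻⁴
  63–96 m: Δρ/Δz = 0.29/33 = 8.8 × 10⁻³ kg m⁻⁴
  96–117 m: Δρ/Δz = 0.17/21 = 8.1 × 10⁻³ kg m⁻⁴
  117–140 m: Δρ/Δz = 0.38/23 = 0.017 kg m⁻⁴
The largest gradient is in the 52–63 m interval — the pycnocline.

52–63 m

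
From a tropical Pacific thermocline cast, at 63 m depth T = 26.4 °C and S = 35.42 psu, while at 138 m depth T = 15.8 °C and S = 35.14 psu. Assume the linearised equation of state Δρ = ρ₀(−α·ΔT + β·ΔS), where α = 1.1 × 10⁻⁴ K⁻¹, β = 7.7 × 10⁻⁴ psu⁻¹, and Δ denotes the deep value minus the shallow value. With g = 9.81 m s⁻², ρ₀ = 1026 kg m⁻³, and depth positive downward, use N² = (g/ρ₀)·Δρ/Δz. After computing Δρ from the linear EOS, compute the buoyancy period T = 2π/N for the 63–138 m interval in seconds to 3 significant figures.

564 s

ΔT = -10.6 K, ΔS = -0.28 psu (deep − shallow).
Δρ/ρ₀ = −αΔT + βΔS = 1.166 × 10⁻³ − 2.156 × 10⁻⁴ = 9.504 × 10⁻⁴, so Δρ ≈ 0.9751 kg m⁻³.
N² = (g/ρ₀)·Δρ/Δz = g·(Δρ/ρ₀)/Δz = 9.81 × 9.504 × 10⁻⁴ / 75 = 1.2431 × 10⁻⁴ s⁻².
N = √(1.2431 × 10⁻⁴) = 0.011149 rad s⁻¹ → T = 2π/N = 563.56 s ≈ 564 s.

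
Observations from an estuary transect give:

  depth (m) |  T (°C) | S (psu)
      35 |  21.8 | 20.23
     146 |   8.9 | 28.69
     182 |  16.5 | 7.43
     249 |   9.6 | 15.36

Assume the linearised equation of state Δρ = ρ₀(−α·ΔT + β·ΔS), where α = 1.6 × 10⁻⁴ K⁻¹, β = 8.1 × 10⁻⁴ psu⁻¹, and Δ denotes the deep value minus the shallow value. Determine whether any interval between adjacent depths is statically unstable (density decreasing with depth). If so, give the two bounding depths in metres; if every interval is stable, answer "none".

146–182 m

Evaluate Δρ/ρ₀ = −αΔT + βΔS across each adjacent pair:
  35–146 m: −αΔT+βΔS = −(1.6 × 10⁻⁴)(-12.9)+(8.1 × 10⁻⁴)(+8.46) = 8.9 × 10⁻³ → stable
  146–182 m: −αΔT+βΔS = −(1.6 × 10⁻⁴)(+7.6)+(8.1 × 10⁻⁴)(-21.26) = -0.018 → UNSTABLE
  182–249 m: −αΔT+βΔS = −(1.6 × 10⁻⁴)(-6.9)+(8.1 × 10⁻⁴)(+7.93) = 7.5 × 10⁻³ → stable
The 146–182 m interval has Δρ < 0: lighter water underlies denser water.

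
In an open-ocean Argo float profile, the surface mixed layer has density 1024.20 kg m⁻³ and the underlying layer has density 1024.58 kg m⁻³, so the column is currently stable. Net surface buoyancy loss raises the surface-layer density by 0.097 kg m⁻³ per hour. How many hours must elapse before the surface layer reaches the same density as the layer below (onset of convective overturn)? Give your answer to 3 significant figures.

3.92 hours

Density deficit of the surface layer: 1024.58 − 1024.20 = 0.38 kg m⁻³.
Required change = 0.38 / 0.097 = 3.92 hours.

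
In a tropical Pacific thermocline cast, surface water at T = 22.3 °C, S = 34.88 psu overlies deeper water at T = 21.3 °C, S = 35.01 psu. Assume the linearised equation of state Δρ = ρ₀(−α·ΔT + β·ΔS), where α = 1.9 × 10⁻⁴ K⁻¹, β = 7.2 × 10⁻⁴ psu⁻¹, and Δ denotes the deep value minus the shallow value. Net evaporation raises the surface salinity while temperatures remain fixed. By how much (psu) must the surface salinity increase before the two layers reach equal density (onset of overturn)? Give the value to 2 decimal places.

0.39 psu

Neutral buoyancy requires −α(T_deep − T_surf) + β(S_deep − S_surf′) = 0.
S_surf′ = S_deep − (α/β)·ΔT = 35.01 − (1.9 × 10⁻⁴/7.2 × 10⁻⁴)·(-1.0) = 35.2739 psu.
Increase required: 35.2739 − 34.88 = 0.3939 psu.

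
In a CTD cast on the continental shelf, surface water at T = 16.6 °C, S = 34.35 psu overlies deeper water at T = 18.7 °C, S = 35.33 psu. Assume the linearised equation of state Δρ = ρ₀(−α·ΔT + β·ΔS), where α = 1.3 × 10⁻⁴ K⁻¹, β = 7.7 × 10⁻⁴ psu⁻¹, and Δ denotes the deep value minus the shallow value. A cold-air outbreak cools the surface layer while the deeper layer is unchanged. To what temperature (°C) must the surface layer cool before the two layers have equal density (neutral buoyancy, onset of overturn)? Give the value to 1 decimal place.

12.9 °C

Neutral buoyancy requires Δρ = 0, i.e. −α(T_deep − T_surf′) + β(S_deep − S_surf) = 0.
T_surf′ = T_deep − (β/α)·ΔS = 18.7 − (7.7 × 10⁻⁴/1.3 × 10⁻⁴)·(+0.98) = 12.895 °C.
Cooling required: 16.6 − (12.895) = 3.705 °C.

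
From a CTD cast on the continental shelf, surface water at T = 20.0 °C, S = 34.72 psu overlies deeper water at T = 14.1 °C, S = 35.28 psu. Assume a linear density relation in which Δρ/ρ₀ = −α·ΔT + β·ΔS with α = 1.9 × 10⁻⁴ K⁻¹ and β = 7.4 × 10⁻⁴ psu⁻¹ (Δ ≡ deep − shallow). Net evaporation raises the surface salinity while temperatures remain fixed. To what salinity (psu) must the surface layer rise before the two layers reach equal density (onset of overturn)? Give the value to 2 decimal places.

Neutral buoyancy requires −α(T_deep − T_surf) + β(S_deep − S_surf′) = 0.
S_surf′ = S_deep − (α/β)·ΔT = 35.28 − (1.9 × 10⁻⁴/7.4 × 10⁻⁴)·(-5.9) = 36.7949 psu.
Increase required: 36.7949 − 34.72 = 2.0749 psu.

36.79 psu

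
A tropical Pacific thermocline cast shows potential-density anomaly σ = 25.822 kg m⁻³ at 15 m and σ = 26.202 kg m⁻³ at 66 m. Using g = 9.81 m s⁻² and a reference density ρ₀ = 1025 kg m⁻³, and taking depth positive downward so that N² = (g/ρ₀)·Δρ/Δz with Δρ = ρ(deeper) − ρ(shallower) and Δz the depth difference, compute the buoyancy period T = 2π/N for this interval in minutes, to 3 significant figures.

12.4 min

Δρ = 1026.202 − 1025.822 = 0.380 kg m⁻³ over Δz = 66 − 15 = 51 m.
N² = (9.81/1025) × (0.380/51) = 7.1311 × 10⁻⁵ s⁻².
N = √(7.1311 × 10⁻⁵) = 8.4446 × 10⁻³ rad s⁻¹, so T = 2π/N = 744.05 s = 12.401 min ≈ 12.4 min.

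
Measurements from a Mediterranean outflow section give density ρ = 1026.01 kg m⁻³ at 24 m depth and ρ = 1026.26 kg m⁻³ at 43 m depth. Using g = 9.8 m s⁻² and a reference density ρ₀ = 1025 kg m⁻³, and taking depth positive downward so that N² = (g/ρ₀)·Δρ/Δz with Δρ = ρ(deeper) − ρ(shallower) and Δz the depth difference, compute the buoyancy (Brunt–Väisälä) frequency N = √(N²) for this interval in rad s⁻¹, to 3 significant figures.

0.0112 rad s⁻¹

Δρ = 1026.26 − 1026.01 = 0.25 kg m⁻³ over Δz = 43 − 24 = 19 m.
N² = (9.8/1025) × (0.25/19) = 1.2580 × 10⁻⁴ s⁻².
N = √(1.2580 × 10⁻⁴) = 0.011216 rad s⁻¹ ≈ 0.0112 rad s⁻¹.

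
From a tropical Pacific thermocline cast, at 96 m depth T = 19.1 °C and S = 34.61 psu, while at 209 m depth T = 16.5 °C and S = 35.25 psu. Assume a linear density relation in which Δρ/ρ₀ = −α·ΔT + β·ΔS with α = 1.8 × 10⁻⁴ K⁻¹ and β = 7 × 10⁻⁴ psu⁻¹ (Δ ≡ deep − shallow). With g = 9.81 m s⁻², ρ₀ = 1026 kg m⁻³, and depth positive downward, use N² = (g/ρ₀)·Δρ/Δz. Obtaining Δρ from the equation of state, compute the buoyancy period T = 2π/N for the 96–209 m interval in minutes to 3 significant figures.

ΔT = -2.6 K, ΔS = +0.64 psu (deep − shallow).
Δρ/ρ₀ = −αΔT + βΔS = 4.68 × 10⁻⁴ + 4.48 × 10⁻⁴ = 9.16 × 10⁻⁴, so Δρ ≈ 0.9398 kg m⁻³.
N² = (g/ρ₀)·Δρ/Δz = g·(Δρ/ρ₀)/Δz = 9.81 × 9.16 × 10⁻⁴ / 113 = 7.9522 × 10⁻⁵ s⁻².
N = √(7.9522 × 10⁻⁵) = 8.9175 × 10⁻³ rad s⁻¹ → T = 2π/N = 704.59 s = 11.743 min ≈ 11.7 min.

11.7 min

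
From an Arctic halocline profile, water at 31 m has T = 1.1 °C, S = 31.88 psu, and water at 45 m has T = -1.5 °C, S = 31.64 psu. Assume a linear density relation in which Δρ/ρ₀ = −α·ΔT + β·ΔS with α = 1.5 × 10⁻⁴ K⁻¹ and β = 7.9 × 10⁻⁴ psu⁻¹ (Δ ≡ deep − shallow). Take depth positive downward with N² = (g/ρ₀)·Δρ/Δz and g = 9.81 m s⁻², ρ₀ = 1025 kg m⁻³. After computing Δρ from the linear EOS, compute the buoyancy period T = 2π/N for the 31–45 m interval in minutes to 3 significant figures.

8.84 min

ΔT = -2.6 K, ΔS = -0.24 psu (deep − shallow).
Δρ/ρ₀ = −αΔT + βΔS = 3.90 × 10⁻⁴ − 1.896 × 10⁻⁴ = 2.004 × 10⁻⁴, so Δρ ≈ 0.2054 kg m⁻³.
N² = (g/ρ₀)·Δρ/Δz = g·(Δρ/ρ₀)/Δz = 9.81 × 2.004 × 10⁻⁴ / 14 = 1.4042 × 10⁻⁴ s⁻².
N = √(1.4042 × 10⁻⁴) = 0.011850 rad s⁻¹ → T = 2π/N = 530.23 s = 8.8372 min ≈ 8.84 min.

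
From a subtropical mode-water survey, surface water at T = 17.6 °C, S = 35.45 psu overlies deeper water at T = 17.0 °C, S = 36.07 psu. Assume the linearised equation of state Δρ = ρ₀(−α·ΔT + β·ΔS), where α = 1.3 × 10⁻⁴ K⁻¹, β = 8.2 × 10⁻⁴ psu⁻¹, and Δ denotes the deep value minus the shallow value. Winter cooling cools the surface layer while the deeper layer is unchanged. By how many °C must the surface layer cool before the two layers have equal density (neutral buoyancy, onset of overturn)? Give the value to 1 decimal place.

Neutral buoyancy requires Δρ = 0, i.e. −α(T_deep − T_surf′) + β(S_deep − S_surf) = 0.
T_surf′ = T_deep − (β/α)·ΔS = 17.0 − (8.2 × 10⁻⁴/1.3 × 10⁻⁴)·(+0.62) = 13.089 °C.
Cooling required: 17.6 − (13.089) = 4.511 °C.

4.5 °C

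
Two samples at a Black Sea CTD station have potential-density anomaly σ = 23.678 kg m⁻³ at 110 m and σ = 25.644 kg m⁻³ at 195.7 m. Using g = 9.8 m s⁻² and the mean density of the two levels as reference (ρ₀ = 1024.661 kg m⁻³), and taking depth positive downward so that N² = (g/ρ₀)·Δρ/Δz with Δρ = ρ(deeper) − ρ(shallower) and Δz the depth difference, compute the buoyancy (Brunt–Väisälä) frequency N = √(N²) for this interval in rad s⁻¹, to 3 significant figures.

Δρ = 1025.644 − 1023.678 = 1.966 kg m⁻³ over Δz = 195.7 − 110 = 85.7 m.
N² = (9.8/1024.661) × (1.966/85.7) = 2.1941 × 10⁻⁴ s⁻².
N = √(2.1941 × 10⁻⁴) = 0.014812 rad s⁻¹ ≈ 0.0148 rad s⁻¹.

0.0148 rad s⁻¹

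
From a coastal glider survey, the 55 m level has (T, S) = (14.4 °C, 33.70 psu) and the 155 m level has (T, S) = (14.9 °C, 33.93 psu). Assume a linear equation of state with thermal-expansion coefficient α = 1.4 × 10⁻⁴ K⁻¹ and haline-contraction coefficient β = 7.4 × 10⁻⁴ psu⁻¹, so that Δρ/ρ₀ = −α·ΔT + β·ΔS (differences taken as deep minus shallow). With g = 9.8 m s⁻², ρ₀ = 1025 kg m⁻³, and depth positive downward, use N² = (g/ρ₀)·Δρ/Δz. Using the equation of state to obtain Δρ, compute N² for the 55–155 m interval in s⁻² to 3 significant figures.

ΔT = +0.5 K, ΔS = +0.23 psu (deep − shallow).
Δρ/ρ₀ = −αΔT + βΔS = -7.00 × 10⁻⁵ + 1.702 × 10⁻⁴ = 1.002 × 10⁻⁴, so Δρ ≈ 0.1027 kg m⁻³.
N² = (g/ρ₀)·Δρ/Δz = g·(Δρ/ρ₀)/Δz = 9.8 × 1.002 × 10⁻⁴ / 100 = 9.8196 × 10⁻⁶ s⁻² ≈ 9.82 × 10⁻⁶ s⁻².

9.82 × 10⁻⁶ s⁻²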